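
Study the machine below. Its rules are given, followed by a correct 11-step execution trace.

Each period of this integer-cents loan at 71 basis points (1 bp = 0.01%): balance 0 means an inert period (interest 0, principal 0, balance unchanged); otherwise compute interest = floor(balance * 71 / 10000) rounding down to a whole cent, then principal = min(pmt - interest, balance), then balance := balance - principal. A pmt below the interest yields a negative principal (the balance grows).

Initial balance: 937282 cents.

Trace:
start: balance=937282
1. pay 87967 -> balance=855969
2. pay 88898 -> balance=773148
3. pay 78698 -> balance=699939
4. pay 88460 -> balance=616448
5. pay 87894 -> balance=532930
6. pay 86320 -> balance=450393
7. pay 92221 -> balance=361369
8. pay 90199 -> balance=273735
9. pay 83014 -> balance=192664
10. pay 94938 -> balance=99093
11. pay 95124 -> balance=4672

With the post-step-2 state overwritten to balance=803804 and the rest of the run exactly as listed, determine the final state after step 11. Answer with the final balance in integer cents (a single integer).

state after step 2 := balance=803804
3. pay 78698 -> balance=730813
4. pay 88460 -> balance=647541
5. pay 87894 -> balance=564244
6. pay 86320 -> balance=481930
7. pay 92221 -> balance=393130
8. pay 90199 -> balance=305722
9. pay 83014 -> balance=224878
10. pay 94938 -> balance=131536
11. pay 95124 -> balance=37345

37345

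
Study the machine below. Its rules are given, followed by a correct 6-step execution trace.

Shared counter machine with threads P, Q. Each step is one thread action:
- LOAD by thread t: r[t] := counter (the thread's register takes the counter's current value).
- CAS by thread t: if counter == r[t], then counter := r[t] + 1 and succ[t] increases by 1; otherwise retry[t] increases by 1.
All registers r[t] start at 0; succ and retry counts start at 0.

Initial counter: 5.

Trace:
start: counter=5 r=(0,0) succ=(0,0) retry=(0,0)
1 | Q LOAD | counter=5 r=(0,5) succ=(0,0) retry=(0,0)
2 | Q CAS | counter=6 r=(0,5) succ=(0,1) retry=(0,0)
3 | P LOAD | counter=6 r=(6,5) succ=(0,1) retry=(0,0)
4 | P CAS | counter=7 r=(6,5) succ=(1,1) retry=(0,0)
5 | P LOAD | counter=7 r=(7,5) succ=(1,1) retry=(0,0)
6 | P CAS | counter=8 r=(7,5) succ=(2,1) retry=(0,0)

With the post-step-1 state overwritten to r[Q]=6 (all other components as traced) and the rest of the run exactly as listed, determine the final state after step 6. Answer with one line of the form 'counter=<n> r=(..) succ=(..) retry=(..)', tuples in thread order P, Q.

state after step 1 := counter=5 r=(0,6) succ=(0,0) retry=(0,0)
2 | Q CAS | counter=5 r=(0,6) succ=(0,0) retry=(0,1)
3 | P LOAD | counter=5 r=(5,6) succ=(0,0) retry=(0,1)
4 | P CAS | counter=6 r=(5,6) succ=(1,0) retry=(0,1)
5 | P LOAD | counter=6 r=(6,6) succ=(1,0) retry=(0,1)
6 | P CAS | counter=7 r=(6,6) succ=(2,0) retry=(0,1)

counter=7 r=(6,6) succ=(2,0) retry=(0,1)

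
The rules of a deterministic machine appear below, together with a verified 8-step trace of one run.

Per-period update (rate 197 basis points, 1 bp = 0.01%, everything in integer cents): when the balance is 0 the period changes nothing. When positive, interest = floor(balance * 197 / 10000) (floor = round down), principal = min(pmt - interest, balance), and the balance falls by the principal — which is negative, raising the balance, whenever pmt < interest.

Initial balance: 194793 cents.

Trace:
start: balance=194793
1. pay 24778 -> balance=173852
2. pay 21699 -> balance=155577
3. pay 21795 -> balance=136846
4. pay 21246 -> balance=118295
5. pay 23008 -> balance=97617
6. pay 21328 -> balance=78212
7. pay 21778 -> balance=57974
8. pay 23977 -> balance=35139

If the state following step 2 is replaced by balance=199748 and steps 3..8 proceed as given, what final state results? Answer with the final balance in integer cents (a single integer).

84796

state after step 2 := balance=199748
3. pay 21795 -> balance=181888
4. pay 21246 -> balance=164225
5. pay 23008 -> balance=144452
6. pay 21328 -> balance=125969
7. pay 21778 -> balance=106672
8. pay 23977 -> balance=84796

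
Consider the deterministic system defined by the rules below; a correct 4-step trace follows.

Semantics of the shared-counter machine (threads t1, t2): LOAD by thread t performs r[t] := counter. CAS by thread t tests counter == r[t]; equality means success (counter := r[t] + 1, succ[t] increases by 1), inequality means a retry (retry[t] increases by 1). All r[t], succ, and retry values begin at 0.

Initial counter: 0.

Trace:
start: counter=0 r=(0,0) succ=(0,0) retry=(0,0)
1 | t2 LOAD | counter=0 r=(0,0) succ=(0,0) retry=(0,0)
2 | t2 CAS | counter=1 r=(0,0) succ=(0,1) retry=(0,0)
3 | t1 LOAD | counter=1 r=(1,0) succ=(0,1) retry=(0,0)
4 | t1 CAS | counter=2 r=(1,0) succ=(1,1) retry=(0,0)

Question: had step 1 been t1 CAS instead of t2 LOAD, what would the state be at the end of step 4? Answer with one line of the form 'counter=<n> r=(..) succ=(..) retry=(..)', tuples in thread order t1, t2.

(re-executing from step 1 with the substitution; state before step 1: counter=0 r=(0,0) succ=(0,0) retry=(0,0))
1 | t1 CAS | counter=1 r=(0,0) succ=(1,0) retry=(0,0)
2 | t2 CAS | counter=1 r=(0,0) succ=(1,0) retry=(0,1)
3 | t1 LOAD | counter=1 r=(1,0) succ=(1,0) retry=(0,1)
4 | t1 CAS | counter=2 r=(1,0) succ=(2,0) retry=(0,1)

counter=2 r=(1,0) succ=(2,0) retry=(0,1)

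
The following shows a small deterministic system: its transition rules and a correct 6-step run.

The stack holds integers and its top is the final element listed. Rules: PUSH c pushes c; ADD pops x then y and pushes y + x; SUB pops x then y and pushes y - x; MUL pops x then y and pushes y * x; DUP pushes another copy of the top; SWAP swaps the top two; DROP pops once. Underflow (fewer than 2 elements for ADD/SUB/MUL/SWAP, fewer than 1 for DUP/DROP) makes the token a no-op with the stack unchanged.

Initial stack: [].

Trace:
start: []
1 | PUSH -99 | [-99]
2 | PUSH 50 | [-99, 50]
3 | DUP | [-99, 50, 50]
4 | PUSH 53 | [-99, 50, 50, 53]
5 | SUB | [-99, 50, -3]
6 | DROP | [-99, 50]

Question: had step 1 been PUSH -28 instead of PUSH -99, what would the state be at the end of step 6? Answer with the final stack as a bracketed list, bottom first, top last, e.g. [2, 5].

[-28, 50]

(re-executing from step 1 with the substitution; state before step 1: [])
1 | PUSH -28 | [-28]
2 | PUSH 50 | [-28, 50]
3 | DUP | [-28, 50, 50]
4 | PUSH 53 | [-28, 50, 50, 53]
5 | SUB | [-28, 50, -3]
6 | DROP | [-28, 50]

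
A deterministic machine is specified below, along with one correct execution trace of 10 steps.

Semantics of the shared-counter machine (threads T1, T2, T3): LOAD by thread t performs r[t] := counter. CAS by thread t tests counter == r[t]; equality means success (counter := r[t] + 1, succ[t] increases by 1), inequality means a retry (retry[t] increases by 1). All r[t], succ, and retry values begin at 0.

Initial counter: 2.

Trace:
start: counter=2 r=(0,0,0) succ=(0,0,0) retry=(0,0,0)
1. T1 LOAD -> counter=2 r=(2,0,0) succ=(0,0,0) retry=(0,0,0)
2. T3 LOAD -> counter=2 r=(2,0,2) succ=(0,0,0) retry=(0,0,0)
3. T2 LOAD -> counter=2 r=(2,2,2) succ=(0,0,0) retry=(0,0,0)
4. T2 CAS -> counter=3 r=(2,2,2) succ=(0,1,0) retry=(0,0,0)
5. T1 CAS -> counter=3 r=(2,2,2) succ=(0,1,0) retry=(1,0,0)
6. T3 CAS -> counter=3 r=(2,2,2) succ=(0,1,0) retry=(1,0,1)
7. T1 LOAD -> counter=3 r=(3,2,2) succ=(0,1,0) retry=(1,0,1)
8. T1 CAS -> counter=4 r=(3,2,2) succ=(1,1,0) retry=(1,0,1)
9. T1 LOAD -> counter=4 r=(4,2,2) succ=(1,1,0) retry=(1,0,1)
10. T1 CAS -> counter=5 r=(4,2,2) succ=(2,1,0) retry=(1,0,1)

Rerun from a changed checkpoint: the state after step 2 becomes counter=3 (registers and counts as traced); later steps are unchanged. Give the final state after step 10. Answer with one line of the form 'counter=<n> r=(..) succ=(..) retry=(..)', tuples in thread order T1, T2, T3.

counter=6 r=(5,3,2) succ=(2,1,0) retry=(1,0,1)

state after step 2 := counter=3 r=(2,0,2) succ=(0,0,0) retry=(0,0,0)
3. T2 LOAD -> counter=3 r=(2,3,2) succ=(0,0,0) retry=(0,0,0)
4. T2 CAS -> counter=4 r=(2,3,2) succ=(0,1,0) retry=(0,0,0)
5. T1 CAS -> counter=4 r=(2,3,2) succ=(0,1,0) retry=(1,0,0)
6. T3 CAS -> counter=4 r=(2,3,2) succ=(0,1,0) retry=(1,0,1)
7. T1 LOAD -> counter=4 r=(4,3,2) succ=(0,1,0) retry=(1,0,1)
8. T1 CAS -> counter=5 r=(4,3,2) succ=(1,1,0) retry=(1,0,1)
9. T1 LOAD -> counter=5 r=(5,3,2) succ=(1,1,0) retry=(1,0,1)
10. T1 CAS -> counter=6 r=(5,3,2) succ=(2,1,0) retry=(1,0,1)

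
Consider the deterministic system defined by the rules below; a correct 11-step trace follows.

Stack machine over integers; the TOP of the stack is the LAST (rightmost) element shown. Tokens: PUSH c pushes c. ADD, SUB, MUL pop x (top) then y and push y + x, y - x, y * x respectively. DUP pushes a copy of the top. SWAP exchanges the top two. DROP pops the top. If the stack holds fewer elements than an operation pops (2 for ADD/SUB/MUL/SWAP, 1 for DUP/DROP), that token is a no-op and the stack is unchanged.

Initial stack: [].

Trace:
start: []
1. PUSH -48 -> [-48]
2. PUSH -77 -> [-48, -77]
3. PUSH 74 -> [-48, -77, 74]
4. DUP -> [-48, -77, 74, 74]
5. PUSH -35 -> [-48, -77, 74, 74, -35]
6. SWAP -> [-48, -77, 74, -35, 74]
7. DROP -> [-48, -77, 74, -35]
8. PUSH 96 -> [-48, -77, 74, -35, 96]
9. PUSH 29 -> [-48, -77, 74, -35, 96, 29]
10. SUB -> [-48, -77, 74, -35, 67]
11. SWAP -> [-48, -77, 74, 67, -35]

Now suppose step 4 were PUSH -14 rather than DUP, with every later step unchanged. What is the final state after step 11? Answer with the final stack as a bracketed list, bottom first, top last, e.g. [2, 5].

(re-executing from step 4 with the substitution; state before step 4: [-48, -77, 74])
4. PUSH -14 -> [-48, -77, 74, -14]
5. PUSH -35 -> [-48, -77, 74, -14, -35]
6. SWAP -> [-48, -77, 74, -35, -14]
7. DROP -> [-48, -77, 74, -35]
8. PUSH 96 -> [-48, -77, 74, -35, 96]
9. PUSH 29 -> [-48, -77, 74, -35, 96, 29]
10. SUB -> [-48, -77, 74, -35, 67]
11. SWAP -> [-48, -77, 74, 67, -35]

[-48, -77, 74, 67, -35]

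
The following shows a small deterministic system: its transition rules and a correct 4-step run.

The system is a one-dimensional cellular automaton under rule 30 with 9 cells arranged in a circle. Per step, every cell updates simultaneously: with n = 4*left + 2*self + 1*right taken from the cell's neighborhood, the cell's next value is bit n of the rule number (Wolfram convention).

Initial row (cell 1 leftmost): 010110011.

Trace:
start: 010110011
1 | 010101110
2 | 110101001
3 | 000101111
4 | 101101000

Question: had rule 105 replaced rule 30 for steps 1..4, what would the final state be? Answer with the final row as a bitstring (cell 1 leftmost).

(re-executing steps 1..4 under rule 105; state before step 1: 010110011)
1 | 101110011
2 | 111010010
3 | 101100001
4 | 111101101

111101101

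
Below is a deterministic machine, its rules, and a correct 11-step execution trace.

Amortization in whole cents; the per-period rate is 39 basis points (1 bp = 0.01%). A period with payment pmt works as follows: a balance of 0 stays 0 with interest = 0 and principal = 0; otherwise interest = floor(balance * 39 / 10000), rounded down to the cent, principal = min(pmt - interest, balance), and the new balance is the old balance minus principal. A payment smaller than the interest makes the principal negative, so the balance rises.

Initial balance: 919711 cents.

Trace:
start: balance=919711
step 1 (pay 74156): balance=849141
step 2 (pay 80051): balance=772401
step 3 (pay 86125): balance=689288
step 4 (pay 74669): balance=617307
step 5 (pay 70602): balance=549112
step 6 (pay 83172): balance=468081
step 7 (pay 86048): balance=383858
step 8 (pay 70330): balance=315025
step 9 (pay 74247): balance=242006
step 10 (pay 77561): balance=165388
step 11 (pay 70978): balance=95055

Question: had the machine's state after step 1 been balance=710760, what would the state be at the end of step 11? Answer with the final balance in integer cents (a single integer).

state after step 1 := balance=710760
step 2 (pay 80051): balance=633480
step 3 (pay 86125): balance=549825
step 4 (pay 74669): balance=477300
step 5 (pay 70602): balance=408559
step 6 (pay 83172): balance=326980
step 7 (pay 86048): balance=242207
step 8 (pay 70330): balance=172821
step 9 (pay 74247): balance=99248
step 10 (pay 77561): balance=22074
step 11 (pay 70978): balance=0

0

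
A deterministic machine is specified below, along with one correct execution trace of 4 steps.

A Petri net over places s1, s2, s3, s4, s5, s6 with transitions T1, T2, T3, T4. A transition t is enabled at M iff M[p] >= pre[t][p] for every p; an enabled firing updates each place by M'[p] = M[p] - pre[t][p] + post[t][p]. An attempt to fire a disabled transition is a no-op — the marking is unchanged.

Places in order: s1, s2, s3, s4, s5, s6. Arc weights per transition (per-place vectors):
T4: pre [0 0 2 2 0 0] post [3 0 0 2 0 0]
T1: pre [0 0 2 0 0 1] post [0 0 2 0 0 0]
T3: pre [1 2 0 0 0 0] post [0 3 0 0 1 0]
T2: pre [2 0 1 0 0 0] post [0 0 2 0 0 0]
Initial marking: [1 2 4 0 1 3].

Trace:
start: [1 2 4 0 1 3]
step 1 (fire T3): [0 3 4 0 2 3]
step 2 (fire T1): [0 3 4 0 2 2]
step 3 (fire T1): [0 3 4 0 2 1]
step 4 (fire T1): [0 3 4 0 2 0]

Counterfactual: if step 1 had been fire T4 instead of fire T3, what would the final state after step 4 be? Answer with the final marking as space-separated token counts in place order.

1 2 4 0 1 0

(re-executing from step 1 with the substitution; state before step 1: [1 2 4 0 1 3])
step 1 (fire T4): [1 2 4 0 1 3]
step 2 (fire T1): [1 2 4 0 1 2]
step 3 (fire T1): [1 2 4 0 1 1]
step 4 (fire T1): [1 2 4 0 1 0]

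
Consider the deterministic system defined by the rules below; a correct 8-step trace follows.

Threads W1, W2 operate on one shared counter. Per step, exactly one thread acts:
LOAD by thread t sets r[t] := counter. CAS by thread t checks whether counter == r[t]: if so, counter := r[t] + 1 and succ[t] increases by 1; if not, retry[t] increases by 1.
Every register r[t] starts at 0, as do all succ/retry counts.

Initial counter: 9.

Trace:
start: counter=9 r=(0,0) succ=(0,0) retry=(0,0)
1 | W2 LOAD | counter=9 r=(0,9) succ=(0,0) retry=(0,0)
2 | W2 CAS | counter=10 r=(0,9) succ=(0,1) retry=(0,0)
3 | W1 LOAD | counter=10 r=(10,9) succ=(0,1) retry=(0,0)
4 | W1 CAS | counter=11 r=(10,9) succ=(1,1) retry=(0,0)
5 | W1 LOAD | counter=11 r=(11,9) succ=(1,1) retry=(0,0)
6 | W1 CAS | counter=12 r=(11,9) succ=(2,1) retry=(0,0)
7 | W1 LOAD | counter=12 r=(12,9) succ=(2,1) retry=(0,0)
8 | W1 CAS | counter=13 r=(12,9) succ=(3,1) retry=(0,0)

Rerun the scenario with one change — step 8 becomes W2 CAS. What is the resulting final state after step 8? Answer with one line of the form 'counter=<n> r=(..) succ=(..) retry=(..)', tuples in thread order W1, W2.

(re-executing from step 8 with the substitution; state before step 8: counter=12 r=(12,9) succ=(2,1) retry=(0,0))
8 | W2 CAS | counter=12 r=(12,9) succ=(2,1) retry=(0,1)

counter=12 r=(12,9) succ=(2,1) retry=(0,1)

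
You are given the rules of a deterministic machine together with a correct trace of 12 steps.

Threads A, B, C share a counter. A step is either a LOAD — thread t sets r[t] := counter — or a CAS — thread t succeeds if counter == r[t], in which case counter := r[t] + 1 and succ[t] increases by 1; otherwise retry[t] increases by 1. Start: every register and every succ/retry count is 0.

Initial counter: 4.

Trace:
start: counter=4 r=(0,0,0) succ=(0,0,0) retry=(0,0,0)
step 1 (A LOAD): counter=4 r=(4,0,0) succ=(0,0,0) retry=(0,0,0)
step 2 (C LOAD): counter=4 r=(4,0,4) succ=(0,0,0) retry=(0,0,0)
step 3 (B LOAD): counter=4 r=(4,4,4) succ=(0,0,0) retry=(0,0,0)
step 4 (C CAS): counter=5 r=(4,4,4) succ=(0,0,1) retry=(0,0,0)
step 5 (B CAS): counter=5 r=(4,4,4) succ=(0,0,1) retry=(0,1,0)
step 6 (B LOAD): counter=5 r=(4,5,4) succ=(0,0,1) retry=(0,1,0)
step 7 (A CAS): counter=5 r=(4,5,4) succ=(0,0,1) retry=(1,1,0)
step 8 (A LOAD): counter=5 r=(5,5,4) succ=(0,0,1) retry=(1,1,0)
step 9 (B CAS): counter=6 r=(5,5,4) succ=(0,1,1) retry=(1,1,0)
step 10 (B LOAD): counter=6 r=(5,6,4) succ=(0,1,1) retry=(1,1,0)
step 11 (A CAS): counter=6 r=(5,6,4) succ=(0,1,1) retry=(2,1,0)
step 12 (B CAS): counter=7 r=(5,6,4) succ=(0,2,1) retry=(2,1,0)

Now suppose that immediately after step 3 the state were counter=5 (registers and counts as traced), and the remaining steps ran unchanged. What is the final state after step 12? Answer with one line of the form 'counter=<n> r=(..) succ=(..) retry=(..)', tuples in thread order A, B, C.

state after step 3 := counter=5 r=(4,4,4) succ=(0,0,0) retry=(0,0,0)
step 4 (C CAS): counter=5 r=(4,4,4) succ=(0,0,0) retry=(0,0,1)
step 5 (B CAS): counter=5 r=(4,4,4) succ=(0,0,0) retry=(0,1,1)
step 6 (B LOAD): counter=5 r=(4,5,4) succ=(0,0,0) retry=(0,1,1)
step 7 (A CAS): counter=5 r=(4,5,4) succ=(0,0,0) retry=(1,1,1)
step 8 (A LOAD): counter=5 r=(5,5,4) succ=(0,0,0) retry=(1,1,1)
step 9 (B CAS): counter=6 r=(5,5,4) succ=(0,1,0) retry=(1,1,1)
step 10 (B LOAD): counter=6 r=(5,6,4) succ=(0,1,0) retry=(1,1,1)
step 11 (A CAS): counter=6 r=(5,6,4) succ=(0,1,0) retry=(2,1,1)
step 12 (B CAS): counter=7 r=(5,6,4) succ=(0,2,0) retry=(2,1,1)

counter=7 r=(5,6,4) succ=(0,2,0) retry=(2,1,1)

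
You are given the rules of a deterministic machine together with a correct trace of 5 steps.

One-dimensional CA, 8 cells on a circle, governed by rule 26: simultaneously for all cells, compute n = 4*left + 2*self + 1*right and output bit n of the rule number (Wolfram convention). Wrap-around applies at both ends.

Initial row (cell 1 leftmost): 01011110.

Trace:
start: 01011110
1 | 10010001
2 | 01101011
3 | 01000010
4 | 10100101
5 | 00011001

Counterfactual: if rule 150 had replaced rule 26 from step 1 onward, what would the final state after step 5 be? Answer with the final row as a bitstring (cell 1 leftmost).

(re-executing steps 1..5 under rule 150; state before step 1: 01011110)
1 | 11001101
2 | 10110000
3 | 10001001
4 | 01011110
5 | 11001101

11001101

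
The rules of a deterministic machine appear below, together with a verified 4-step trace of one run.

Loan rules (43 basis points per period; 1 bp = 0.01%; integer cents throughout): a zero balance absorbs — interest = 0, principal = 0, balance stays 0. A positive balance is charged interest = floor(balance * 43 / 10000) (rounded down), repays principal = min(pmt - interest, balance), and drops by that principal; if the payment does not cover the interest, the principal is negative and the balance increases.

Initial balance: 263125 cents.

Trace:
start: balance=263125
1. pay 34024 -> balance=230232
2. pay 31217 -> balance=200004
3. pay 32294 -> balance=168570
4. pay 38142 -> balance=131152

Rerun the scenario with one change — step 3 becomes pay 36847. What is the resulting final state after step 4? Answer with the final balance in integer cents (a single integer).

126580

(re-executing from step 3 with the substitution; state before step 3: balance=200004)
3. pay 36847 -> balance=164017
4. pay 38142 -> balance=126580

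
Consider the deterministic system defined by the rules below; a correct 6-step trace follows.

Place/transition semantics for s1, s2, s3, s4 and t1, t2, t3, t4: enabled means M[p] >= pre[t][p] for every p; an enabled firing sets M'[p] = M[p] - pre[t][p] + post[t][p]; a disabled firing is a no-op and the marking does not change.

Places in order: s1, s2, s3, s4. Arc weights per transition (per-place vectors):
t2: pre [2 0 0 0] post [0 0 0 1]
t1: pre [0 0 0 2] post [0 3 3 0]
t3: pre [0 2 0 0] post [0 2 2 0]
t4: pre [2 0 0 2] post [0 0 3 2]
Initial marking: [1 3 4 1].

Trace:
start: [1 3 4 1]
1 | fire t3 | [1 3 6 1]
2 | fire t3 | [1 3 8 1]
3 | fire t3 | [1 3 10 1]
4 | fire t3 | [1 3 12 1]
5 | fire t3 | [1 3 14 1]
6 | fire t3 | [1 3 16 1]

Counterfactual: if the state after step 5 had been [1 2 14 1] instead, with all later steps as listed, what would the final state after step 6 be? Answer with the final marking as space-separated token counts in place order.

state after step 5 := [1 2 14 1]
6 | fire t3 | [1 2 16 1]

1 2 16 1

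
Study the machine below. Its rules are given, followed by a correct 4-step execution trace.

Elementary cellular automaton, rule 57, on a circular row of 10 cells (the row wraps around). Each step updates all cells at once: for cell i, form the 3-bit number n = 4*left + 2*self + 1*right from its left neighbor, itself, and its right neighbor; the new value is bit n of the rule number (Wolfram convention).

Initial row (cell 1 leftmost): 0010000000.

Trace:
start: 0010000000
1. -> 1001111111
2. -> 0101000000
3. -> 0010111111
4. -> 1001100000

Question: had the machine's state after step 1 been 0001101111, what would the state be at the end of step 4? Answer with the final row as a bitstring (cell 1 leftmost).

state after step 1 := 0001101111
2. -> 1101011000
3. -> 1010110110
4. -> 0101101101

0101101101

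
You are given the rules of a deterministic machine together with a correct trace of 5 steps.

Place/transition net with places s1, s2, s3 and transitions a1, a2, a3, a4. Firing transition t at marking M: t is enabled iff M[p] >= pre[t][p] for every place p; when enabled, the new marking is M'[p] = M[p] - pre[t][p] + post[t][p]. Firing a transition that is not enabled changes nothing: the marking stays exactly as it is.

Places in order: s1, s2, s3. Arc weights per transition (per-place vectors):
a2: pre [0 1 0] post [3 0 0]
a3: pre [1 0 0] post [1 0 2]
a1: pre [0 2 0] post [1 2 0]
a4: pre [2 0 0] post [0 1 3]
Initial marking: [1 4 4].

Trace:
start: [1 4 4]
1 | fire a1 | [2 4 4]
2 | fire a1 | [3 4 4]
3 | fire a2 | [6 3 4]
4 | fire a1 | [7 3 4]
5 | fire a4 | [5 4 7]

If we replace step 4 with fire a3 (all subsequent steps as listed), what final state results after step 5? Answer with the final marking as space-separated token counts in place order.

(re-executing from step 4 with the substitution; state before step 4: [6 3 4])
4 | fire a3 | [6 3 6]
5 | fire a4 | [4 4 9]

4 4 9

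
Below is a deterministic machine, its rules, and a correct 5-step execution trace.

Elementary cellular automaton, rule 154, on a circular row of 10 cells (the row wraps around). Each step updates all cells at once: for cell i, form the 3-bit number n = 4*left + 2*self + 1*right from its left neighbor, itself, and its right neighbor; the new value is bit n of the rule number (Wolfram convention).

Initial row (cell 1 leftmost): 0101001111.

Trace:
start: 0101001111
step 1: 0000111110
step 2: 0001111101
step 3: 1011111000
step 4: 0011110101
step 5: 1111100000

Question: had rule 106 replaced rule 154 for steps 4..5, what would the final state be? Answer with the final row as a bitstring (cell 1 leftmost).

(re-executing steps 4..5 under rule 106; state before step 4: 1011111000)
step 4: 0110001001
step 5: 1110010010

1110010010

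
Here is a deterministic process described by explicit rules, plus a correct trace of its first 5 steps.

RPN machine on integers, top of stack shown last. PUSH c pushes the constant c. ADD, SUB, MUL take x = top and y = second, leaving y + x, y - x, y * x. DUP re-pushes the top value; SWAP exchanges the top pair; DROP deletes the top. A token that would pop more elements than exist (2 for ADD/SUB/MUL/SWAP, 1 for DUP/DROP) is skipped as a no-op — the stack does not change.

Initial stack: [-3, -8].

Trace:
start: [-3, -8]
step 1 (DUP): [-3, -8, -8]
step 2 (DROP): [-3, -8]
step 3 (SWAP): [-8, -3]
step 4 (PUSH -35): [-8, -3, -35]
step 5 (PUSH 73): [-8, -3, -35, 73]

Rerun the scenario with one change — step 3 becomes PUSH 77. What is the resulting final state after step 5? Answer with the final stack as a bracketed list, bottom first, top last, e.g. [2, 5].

[-3, -8, 77, -35, 73]

(re-executing from step 3 with the substitution; state before step 3: [-3, -8])
step 3 (PUSH 77): [-3, -8, 77]
step 4 (PUSH -35): [-3, -8, 77, -35]
step 5 (PUSH 73): [-3, -8, 77, -35, 73]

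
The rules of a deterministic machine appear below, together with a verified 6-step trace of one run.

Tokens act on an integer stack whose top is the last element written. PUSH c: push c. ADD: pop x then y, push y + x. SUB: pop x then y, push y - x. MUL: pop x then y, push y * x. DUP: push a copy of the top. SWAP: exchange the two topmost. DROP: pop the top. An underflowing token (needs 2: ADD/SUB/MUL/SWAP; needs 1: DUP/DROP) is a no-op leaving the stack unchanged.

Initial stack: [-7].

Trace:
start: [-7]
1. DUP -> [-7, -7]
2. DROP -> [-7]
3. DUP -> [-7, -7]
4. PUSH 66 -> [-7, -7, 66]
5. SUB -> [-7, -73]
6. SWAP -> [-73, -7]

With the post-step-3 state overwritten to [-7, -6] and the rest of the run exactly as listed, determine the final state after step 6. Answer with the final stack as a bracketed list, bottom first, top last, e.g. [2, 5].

state after step 3 := [-7, -6]
4. PUSH 66 -> [-7, -6, 66]
5. SUB -> [-7, -72]
6. SWAP -> [-72, -7]

[-72, -7]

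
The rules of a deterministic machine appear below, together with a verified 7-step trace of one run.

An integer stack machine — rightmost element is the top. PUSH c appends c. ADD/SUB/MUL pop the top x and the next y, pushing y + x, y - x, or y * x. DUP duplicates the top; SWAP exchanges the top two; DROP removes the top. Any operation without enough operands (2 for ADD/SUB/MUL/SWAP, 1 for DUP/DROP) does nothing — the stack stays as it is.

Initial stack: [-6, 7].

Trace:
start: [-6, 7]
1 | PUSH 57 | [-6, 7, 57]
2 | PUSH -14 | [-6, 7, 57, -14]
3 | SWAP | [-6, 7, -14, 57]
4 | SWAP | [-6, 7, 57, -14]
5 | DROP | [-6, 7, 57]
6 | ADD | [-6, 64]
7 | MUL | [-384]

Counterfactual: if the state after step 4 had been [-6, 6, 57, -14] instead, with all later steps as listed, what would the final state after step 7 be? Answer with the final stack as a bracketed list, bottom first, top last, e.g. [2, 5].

[-378]

state after step 4 := [-6, 6, 57, -14]
5 | DROP | [-6, 6, 57]
6 | ADD | [-6, 63]
7 | MUL | [-378]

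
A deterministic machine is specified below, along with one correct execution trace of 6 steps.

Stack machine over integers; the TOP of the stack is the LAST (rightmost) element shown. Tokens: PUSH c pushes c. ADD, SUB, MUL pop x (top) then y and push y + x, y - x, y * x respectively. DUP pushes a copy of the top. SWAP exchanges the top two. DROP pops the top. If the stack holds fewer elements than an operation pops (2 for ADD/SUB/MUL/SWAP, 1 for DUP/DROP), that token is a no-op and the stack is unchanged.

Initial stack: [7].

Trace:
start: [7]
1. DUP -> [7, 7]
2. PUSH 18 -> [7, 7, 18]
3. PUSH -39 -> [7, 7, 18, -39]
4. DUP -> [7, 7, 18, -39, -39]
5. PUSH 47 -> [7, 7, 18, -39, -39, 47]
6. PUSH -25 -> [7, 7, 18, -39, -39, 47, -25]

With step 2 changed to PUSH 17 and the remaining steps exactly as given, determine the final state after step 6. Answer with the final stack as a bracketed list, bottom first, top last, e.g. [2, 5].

(re-executing from step 2 with the substitution; state before step 2: [7, 7])
2. PUSH 17 -> [7, 7, 17]
3. PUSH -39 -> [7, 7, 17, -39]
4. DUP -> [7, 7, 17, -39, -39]
5. PUSH 47 -> [7, 7, 17, -39, -39, 47]
6. PUSH -25 -> [7, 7, 17, -39, -39, 47, -25]

[7, 7, 17, -39, -39, 47, -25]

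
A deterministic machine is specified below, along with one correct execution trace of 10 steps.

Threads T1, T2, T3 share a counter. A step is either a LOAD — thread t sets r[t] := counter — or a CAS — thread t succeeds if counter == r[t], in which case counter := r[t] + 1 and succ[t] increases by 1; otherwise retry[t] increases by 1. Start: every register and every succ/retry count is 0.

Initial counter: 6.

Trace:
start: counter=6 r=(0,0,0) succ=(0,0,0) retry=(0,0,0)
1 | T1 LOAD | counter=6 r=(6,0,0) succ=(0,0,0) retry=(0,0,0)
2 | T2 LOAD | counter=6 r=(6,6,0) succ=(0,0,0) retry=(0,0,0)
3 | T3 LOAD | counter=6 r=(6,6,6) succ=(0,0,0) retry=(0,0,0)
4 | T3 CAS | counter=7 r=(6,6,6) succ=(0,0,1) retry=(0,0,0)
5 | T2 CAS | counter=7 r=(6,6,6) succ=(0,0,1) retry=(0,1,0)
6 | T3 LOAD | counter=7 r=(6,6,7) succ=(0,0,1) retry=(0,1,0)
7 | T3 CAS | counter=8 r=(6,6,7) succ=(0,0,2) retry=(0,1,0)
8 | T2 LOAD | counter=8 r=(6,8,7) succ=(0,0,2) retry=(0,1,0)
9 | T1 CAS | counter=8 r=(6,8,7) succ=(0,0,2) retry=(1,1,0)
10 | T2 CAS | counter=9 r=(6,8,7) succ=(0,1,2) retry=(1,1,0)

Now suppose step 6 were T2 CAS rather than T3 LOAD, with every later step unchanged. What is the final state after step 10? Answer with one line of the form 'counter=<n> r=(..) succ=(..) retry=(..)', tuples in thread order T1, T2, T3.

counter=8 r=(6,7,6) succ=(0,1,1) retry=(1,2,1)

(re-executing from step 6 with the substitution; state before step 6: counter=7 r=(6,6,6) succ=(0,0,1) retry=(0,1,0))
6 | T2 CAS | counter=7 r=(6,6,6) succ=(0,0,1) retry=(0,2,0)
7 | T3 CAS | counter=7 r=(6,6,6) succ=(0,0,1) retry=(0,2,1)
8 | T2 LOAD | counter=7 r=(6,7,6) succ=(0,0,1) retry=(0,2,1)
9 | T1 CAS | counter=7 r=(6,7,6) succ=(0,0,1) retry=(1,2,1)
10 | T2 CAS | counter=8 r=(6,7,6) succ=(0,1,1) retry=(1,2,1)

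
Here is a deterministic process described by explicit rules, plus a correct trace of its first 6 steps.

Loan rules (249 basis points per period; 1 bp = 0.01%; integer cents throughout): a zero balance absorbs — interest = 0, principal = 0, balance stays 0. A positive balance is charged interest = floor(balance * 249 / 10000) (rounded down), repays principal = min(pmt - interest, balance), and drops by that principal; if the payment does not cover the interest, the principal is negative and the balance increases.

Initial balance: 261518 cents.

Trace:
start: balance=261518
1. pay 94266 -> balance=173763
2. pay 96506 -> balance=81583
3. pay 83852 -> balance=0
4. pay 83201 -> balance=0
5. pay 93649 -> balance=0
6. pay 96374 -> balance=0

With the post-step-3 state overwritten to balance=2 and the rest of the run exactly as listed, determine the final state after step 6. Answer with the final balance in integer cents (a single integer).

0

state after step 3 := balance=2
4. pay 83201 -> balance=0
5. pay 93649 -> balance=0
6. pay 96374 -> balance=0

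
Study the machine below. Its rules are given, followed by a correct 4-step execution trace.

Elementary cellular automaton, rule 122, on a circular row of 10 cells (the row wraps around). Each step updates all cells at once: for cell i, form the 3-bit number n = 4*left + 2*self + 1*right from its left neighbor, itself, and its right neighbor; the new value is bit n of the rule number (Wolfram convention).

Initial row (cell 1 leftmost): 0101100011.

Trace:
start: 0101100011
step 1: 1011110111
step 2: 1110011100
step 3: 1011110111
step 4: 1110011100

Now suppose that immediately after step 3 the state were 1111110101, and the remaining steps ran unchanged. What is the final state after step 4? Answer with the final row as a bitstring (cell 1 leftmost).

state after step 3 := 1111110101
step 4: 0000011011

0000011011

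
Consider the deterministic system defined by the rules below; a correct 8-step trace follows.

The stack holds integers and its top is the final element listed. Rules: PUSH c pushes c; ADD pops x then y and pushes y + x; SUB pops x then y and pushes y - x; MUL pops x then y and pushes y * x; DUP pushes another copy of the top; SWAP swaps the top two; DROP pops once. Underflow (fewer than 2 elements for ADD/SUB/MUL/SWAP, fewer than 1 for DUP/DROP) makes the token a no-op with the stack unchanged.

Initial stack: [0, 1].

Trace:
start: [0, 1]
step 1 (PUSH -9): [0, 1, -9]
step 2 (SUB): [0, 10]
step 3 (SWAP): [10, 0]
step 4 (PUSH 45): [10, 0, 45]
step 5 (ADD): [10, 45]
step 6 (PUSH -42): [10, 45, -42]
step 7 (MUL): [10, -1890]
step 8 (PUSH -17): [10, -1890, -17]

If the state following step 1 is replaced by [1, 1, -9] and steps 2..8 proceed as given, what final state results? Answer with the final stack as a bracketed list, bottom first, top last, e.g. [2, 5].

state after step 1 := [1, 1, -9]
step 2 (SUB): [1, 10]
step 3 (SWAP): [10, 1]
step 4 (PUSH 45): [10, 1, 45]
step 5 (ADD): [10, 46]
step 6 (PUSH -42): [10, 46, -42]
step 7 (MUL): [10, -1932]
step 8 (PUSH -17): [10, -1932, -17]

[10, -1932, -17]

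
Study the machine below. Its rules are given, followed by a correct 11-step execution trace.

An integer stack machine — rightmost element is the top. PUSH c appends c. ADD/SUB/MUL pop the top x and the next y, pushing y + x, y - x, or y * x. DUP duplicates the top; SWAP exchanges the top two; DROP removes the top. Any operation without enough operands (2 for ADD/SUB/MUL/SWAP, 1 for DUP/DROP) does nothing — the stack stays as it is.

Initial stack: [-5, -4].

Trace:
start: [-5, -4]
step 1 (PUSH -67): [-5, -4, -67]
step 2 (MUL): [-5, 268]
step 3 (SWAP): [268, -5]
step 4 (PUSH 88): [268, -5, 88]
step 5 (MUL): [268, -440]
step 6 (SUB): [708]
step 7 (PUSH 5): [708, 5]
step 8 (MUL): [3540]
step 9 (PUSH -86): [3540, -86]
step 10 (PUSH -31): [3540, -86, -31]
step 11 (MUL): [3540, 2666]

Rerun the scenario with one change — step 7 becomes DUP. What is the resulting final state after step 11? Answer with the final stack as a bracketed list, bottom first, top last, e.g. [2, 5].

(re-executing from step 7 with the substitution; state before step 7: [708])
step 7 (DUP): [708, 708]
step 8 (MUL): [501264]
step 9 (PUSH -86): [501264, -86]
step 10 (PUSH -31): [501264, -86, -31]
step 11 (MUL): [501264, 2666]

[501264, 2666]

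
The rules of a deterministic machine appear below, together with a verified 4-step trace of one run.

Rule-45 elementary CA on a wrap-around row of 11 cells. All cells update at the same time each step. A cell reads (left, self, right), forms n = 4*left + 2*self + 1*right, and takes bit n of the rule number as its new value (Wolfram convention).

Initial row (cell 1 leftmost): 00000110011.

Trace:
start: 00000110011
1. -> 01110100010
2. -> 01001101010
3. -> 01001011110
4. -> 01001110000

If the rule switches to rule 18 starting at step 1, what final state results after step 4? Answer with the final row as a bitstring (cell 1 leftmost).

(re-executing steps 1..4 under rule 18; state before step 1: 00000110011)
1. -> 10001001100
2. -> 01010110011
3. -> 00000001100
4. -> 00000010010

00000010010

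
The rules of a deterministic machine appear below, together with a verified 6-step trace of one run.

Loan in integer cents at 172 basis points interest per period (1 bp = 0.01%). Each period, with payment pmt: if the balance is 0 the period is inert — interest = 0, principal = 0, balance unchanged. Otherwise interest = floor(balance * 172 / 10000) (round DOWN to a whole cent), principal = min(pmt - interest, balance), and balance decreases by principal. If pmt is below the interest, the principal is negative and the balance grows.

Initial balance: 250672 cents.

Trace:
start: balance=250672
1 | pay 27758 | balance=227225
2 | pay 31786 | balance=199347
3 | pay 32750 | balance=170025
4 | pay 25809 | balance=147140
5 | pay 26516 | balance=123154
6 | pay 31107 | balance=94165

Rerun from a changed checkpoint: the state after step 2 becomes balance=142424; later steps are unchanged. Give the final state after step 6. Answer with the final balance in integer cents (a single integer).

33223

state after step 2 := balance=142424
3 | pay 32750 | balance=112123
4 | pay 25809 | balance=88242
5 | pay 26516 | balance=63243
6 | pay 31107 | balance=33223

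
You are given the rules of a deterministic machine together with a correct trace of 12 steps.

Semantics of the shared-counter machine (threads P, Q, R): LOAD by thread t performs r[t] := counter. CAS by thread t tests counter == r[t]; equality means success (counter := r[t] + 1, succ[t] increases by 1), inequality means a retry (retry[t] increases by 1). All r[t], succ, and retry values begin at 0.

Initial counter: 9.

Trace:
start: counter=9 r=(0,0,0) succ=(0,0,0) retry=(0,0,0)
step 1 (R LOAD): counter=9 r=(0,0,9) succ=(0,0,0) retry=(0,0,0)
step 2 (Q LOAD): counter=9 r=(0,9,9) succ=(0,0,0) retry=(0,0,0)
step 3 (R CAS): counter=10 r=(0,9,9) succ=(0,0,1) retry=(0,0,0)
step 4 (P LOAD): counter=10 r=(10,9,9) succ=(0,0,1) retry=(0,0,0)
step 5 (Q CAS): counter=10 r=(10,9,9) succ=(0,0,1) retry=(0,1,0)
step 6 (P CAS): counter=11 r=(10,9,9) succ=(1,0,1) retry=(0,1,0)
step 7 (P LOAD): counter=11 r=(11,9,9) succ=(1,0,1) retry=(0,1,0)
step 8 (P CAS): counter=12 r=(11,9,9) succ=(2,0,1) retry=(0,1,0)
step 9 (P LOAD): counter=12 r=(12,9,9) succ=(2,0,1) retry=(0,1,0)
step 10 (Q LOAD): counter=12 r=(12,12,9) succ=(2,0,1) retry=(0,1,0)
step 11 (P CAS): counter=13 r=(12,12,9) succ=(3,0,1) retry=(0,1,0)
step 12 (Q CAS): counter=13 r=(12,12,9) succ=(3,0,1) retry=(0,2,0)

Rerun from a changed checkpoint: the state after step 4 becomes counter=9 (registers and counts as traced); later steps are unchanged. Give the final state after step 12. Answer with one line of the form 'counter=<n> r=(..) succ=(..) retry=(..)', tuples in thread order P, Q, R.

state after step 4 := counter=9 r=(10,9,9) succ=(0,0,1) retry=(0,0,0)
step 5 (Q CAS): counter=10 r=(10,9,9) succ=(0,1,1) retry=(0,0,0)
step 6 (P CAS): counter=11 r=(10,9,9) succ=(1,1,1) retry=(0,0,0)
step 7 (P LOAD): counter=11 r=(11,9,9) succ=(1,1,1) retry=(0,0,0)
step 8 (P CAS): counter=12 r=(11,9,9) succ=(2,1,1) retry=(0,0,0)
step 9 (P LOAD): counter=12 r=(12,9,9) succ=(2,1,1) retry=(0,0,0)
step 10 (Q LOAD): counter=12 r=(12,12,9) succ=(2,1,1) retry=(0,0,0)
step 11 (P CAS): counter=13 r=(12,12,9) succ=(3,1,1) retry=(0,0,0)
step 12 (Q CAS): counter=13 r=(12,12,9) succ=(3,1,1) retry=(0,1,0)

counter=13 r=(12,12,9) succ=(3,1,1) retry=(0,1,0)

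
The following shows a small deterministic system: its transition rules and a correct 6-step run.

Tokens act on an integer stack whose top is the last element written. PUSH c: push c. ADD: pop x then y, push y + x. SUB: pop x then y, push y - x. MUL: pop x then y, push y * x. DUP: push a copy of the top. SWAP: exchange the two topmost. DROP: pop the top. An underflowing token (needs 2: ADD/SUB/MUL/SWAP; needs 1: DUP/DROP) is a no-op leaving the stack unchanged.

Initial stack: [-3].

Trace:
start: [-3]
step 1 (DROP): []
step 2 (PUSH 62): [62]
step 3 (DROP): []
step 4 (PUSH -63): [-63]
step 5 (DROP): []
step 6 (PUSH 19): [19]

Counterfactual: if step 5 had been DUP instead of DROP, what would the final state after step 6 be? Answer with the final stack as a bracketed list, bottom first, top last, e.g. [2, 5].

(re-executing from step 5 with the substitution; state before step 5: [-63])
step 5 (DUP): [-63, -63]
step 6 (PUSH 19): [-63, -63, 19]

[-63, -63, 19]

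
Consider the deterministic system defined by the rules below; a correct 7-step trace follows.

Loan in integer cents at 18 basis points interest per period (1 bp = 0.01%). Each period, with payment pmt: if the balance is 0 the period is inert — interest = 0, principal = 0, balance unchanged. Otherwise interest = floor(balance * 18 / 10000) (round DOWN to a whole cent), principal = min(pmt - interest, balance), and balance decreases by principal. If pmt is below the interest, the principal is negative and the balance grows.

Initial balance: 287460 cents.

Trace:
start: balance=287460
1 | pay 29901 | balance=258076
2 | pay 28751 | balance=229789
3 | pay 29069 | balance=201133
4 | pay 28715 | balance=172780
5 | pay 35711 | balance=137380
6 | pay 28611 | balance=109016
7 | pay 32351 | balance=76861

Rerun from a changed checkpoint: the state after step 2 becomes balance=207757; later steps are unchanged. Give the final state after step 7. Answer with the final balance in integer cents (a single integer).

54629

state after step 2 := balance=207757
3 | pay 29069 | balance=179061
4 | pay 28715 | balance=150668
5 | pay 35711 | balance=115228
6 | pay 28611 | balance=86824
7 | pay 32351 | balance=54629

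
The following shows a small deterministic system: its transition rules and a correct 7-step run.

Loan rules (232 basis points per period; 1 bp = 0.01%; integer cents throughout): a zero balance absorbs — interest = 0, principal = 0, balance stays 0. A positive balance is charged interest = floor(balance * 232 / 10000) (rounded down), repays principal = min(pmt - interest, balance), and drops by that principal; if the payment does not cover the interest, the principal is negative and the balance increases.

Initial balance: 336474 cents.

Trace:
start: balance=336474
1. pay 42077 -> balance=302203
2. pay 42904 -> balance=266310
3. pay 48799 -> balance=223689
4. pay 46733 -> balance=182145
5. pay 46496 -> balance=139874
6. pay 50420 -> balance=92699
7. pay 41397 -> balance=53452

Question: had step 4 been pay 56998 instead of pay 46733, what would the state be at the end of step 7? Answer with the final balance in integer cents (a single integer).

42456

(re-executing from step 4 with the substitution; state before step 4: balance=223689)
4. pay 56998 -> balance=171880
5. pay 46496 -> balance=129371
6. pay 50420 -> balance=81952
7. pay 41397 -> balance=42456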